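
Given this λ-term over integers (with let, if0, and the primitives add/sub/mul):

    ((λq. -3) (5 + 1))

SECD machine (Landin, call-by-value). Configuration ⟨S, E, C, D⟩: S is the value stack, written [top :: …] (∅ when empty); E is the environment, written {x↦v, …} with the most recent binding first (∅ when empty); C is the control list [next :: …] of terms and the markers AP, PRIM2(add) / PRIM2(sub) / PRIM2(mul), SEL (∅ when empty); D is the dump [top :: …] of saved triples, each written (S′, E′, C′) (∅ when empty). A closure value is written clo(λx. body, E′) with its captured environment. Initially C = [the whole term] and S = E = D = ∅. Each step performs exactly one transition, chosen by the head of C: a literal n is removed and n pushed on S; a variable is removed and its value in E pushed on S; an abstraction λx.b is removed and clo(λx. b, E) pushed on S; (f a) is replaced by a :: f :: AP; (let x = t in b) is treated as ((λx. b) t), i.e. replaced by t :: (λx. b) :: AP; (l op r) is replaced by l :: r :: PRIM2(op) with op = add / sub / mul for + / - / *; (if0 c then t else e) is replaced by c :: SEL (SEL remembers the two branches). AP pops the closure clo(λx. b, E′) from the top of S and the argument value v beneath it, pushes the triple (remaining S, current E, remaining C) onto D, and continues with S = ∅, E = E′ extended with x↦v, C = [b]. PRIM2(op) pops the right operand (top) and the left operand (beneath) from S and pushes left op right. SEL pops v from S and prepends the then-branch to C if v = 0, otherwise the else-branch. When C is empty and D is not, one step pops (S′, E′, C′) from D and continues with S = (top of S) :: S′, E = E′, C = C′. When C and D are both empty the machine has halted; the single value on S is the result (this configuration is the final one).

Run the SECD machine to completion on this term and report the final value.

Answer: -3

Derivation:
0. [S=∅ | E=∅ | C=[((λq. -3) (5 + 1))] | D=∅]
1. [S=∅ | E=∅ | C=[(5 + 1) :: (λq. -3) :: AP] | D=∅]
2. [S=∅ | E=∅ | C=[5 :: 1 :: PRIM2(add) :: (λq. -3) :: AP] | D=∅]
3. [S=[5] | E=∅ | C=[1 :: PRIM2(add) :: (λq. -3) :: AP] | D=∅]
4. [S=[1 :: 5] | E=∅ | C=[PRIM2(add) :: (λq. -3) :: AP] | D=∅]
5. [S=[6] | E=∅ | C=[(λq. -3) :: AP] | D=∅]
6. [S=[clo(λq. -3, ∅) :: 6] | E=∅ | C=[AP] | D=∅]
7. [S=∅ | E={q↦6} | C=[-3] | D=[(∅, ∅, ∅)]]
8. [S=[-3] | E={q↦6} | C=∅ | D=[(∅, ∅, ∅)]]
9. [S=[-3] | E=∅ | C=∅ | D=∅]
→ final value -3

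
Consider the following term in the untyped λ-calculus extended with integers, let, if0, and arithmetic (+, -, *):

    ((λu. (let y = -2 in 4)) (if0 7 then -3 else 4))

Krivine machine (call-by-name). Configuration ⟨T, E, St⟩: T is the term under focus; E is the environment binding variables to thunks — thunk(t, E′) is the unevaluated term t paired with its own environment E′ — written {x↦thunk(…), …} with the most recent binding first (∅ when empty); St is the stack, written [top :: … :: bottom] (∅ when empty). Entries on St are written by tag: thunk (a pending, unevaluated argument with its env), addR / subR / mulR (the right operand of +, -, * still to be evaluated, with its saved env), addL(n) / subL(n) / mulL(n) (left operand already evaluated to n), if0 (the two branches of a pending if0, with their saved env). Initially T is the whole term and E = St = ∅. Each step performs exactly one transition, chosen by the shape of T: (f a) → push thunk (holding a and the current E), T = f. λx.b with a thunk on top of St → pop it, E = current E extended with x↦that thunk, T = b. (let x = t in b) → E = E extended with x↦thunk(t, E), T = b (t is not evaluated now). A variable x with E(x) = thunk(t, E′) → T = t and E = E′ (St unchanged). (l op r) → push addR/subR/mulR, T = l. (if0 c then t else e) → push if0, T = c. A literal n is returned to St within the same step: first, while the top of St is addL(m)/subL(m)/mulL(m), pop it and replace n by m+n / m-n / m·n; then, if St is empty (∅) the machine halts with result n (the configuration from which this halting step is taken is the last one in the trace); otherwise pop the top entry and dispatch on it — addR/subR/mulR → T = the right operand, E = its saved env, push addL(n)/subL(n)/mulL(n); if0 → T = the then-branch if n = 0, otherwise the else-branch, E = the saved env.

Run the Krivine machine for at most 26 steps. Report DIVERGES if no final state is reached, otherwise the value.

t=0: [T=((λu. (let y = -2 in 4)) (if0 7 then -3 else 4)) | E=∅ | St=∅]
t=1: [T=(λu. (let y = -2 in 4)) | E=∅ | St=[thunk]]
t=2: [T=(let y = -2 in 4) | E={u↦thunk((if0 7 then -3 else 4), ∅)} | St=∅]
t=3: [T=4 | E={y↦thunk(-2, {u↦thunk((if0 7 then -3 else 4), ∅)}), u↦thunk((if0 7 then -3 else 4), ∅)} | St=∅]
→ final value 4

Answer: 4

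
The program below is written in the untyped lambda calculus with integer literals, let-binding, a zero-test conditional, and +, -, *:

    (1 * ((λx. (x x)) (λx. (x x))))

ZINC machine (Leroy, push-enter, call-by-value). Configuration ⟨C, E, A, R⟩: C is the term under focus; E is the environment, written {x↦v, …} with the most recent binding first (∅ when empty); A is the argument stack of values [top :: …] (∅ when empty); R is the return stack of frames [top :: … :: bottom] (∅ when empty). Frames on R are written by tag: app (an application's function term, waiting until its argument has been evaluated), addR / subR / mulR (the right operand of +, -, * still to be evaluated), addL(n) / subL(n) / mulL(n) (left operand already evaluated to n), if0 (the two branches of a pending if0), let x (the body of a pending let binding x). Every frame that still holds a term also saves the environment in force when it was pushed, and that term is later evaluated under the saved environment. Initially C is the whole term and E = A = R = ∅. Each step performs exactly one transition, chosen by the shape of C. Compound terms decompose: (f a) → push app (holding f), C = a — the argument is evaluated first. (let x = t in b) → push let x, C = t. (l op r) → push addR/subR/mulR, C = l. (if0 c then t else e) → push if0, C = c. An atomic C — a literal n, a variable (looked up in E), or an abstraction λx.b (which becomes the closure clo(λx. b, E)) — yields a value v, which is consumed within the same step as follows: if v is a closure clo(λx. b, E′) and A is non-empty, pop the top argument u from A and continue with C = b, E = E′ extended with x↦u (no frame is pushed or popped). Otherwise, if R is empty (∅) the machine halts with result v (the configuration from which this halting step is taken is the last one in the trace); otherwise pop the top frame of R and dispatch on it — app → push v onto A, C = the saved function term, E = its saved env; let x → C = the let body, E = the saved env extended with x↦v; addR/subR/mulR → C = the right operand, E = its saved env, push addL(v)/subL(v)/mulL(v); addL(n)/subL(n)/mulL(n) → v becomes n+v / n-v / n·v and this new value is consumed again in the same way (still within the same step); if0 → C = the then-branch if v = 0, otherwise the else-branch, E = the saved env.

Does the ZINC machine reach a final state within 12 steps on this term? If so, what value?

t=0: ⟨C=(1 * ((λx. (x x)) (λx. (x x)))); E=∅; A=∅; R=∅⟩
t=1: ⟨C=1; E=∅; A=∅; R=[mulR]⟩
t=2: ⟨C=((λx. (x x)) (λx. (x x))); E=∅; A=∅; R=[mulL(1)]⟩
t=3: ⟨C=(λx. (x x)); E=∅; A=∅; R=[app :: mulL(1)]⟩
t=4: ⟨C=(λx. (x x)); E=∅; A=[clo(λx. (x x), ∅)]; R=[mulL(1)]⟩
t=5: ⟨C=(x x); E={x↦clo(λx. (x x), ∅)}; A=∅; R=[mulL(1)]⟩
t=6: ⟨C=x; E={x↦clo(λx. (x x), ∅)}; A=∅; R=[app :: mulL(1)]⟩
t=7: ⟨C=x; E={x↦clo(λx. (x x), ∅)}; A=[clo(λx. (x x), ∅)]; R=[mulL(1)]⟩
… configuration repeats with period 3 (steps 5–7 recur indefinitely) …

Answer: DIVERGES (no final state within 12 steps)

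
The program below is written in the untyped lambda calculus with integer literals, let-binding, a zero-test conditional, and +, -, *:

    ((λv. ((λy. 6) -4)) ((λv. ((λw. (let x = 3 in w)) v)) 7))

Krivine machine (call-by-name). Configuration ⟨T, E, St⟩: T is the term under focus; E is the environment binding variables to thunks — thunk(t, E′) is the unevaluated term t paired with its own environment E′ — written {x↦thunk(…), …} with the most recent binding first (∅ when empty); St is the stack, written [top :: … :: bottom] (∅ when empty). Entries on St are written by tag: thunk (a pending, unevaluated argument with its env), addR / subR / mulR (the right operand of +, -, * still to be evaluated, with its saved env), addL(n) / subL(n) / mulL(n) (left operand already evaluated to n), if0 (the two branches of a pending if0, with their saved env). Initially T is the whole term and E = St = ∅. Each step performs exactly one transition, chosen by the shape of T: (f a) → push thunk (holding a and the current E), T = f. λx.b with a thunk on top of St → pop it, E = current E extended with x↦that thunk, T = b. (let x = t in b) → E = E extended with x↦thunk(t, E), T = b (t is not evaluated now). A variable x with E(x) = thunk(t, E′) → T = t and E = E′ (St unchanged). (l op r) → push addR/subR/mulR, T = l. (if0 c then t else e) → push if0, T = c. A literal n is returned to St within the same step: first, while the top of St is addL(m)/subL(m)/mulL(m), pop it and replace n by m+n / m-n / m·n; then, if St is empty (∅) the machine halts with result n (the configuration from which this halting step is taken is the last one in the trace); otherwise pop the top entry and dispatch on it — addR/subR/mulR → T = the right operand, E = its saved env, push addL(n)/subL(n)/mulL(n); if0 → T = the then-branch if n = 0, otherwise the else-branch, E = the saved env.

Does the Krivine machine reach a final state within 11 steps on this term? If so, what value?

Answer: 6

Machine steps:
t=0: <T=((λv. ((λy. 6) -4)) ((λv. ((λw. (let x = 3 in w)) v)) 7)), E=∅, St=∅>
t=1: <T=(λv. ((λy. 6) -4)), E=∅, St=[thunk]>
t=2: <T=((λy. 6) -4), E={v↦thunk(((λv. ((λw. (let x = 3 in w)) v)) 7), ∅)}, St=∅>
t=3: <T=(λy. 6), E={v↦thunk(((λv. ((λw. (let x = 3 in w)) v)) 7), ∅)}, St=[thunk]>
t=4: <T=6, E={y↦thunk(-4, {v↦thunk(((λv. ((λw. (let x = 3 in w)) v)) 7), ∅)}), v↦thunk(((λv. ((λw. (let x = 3 in w)) v)) 7), ∅)}, St=∅>
→ final value 6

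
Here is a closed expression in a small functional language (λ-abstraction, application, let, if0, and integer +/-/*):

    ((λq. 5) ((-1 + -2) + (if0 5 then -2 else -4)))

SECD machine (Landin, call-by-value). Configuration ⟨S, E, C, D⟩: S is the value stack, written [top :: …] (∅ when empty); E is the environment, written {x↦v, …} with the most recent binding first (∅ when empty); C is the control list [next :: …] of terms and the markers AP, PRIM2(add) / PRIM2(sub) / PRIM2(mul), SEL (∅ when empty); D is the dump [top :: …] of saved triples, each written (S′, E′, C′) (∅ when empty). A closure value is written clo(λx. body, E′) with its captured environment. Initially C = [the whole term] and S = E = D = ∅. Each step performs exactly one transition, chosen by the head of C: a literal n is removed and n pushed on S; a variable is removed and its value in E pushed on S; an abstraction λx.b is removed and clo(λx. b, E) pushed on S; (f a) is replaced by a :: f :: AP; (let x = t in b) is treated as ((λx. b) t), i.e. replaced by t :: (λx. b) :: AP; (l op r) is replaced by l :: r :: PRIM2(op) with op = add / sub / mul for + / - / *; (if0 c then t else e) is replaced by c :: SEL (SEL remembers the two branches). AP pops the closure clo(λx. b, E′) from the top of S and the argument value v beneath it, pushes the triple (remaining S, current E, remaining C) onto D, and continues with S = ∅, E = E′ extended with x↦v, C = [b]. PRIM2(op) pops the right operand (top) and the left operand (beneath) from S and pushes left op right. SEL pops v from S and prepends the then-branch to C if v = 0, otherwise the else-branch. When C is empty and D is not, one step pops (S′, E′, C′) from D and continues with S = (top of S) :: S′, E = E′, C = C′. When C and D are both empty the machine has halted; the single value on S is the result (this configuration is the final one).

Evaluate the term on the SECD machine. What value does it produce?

Answer: 5

Machine steps:
t=0: [S=∅ | E=∅ | C=[((λq. 5) ((-1 + -2) + (if0 5 then -2 else -4)))] | D=∅]
t=1: [S=∅ | E=∅ | C=[((-1 + -2) + (if0 5 then -2 else -4)) :: (λq. 5) :: AP] | D=∅]
t=2: [S=∅ | E=∅ | C=[(-1 + -2) :: (if0 5 then -2 else -4) :: PRIM2(add) :: (λq. 5) :: AP] | D=∅]
t=3: [S=∅ | E=∅ | C=[-1 :: -2 :: PRIM2(add) :: (if0 5 then -2 else -4) :: PRIM2(add) :: (λq. 5) :: AP] | D=∅]
t=4: [S=[-1] | E=∅ | C=[-2 :: PRIM2(add) :: (if0 5 then -2 else -4) :: PRIM2(add) :: (λq. 5) :: AP] | D=∅]
t=5: [S=[-2 :: -1] | E=∅ | C=[PRIM2(add) :: (if0 5 then -2 else -4) :: PRIM2(add) :: (λq. 5) :: AP] | D=∅]
t=6: [S=[-3] | E=∅ | C=[(if0 5 then -2 else -4) :: PRIM2(add) :: (λq. 5) :: AP] | D=∅]
t=7: [S=[-3] | E=∅ | C=[5 :: SEL :: PRIM2(add) :: (λq. 5) :: AP] | D=∅]
t=8: [S=[5 :: -3] | E=∅ | C=[SEL :: PRIM2(add) :: (λq. 5) :: AP] | D=∅]
t=9: [S=[-3] | E=∅ | C=[-4 :: PRIM2(add) :: (λq. 5) :: AP] | D=∅]
t=10: [S=[-4 :: -3] | E=∅ | C=[PRIM2(add) :: (λq. 5) :: AP] | D=∅]
t=11: [S=[-7] | E=∅ | C=[(λq. 5) :: AP] | D=∅]
t=12: [S=[clo(λq. 5, ∅) :: -7] | E=∅ | C=[AP] | D=∅]
t=13: [S=∅ | E={q↦-7} | C=[5] | D=[(∅, ∅, ∅)]]
t=14: [S=[5] | E={q↦-7} | C=∅ | D=[(∅, ∅, ∅)]]
t=15: [S=[5] | E=∅ | C=∅ | D=∅]
→ final value 5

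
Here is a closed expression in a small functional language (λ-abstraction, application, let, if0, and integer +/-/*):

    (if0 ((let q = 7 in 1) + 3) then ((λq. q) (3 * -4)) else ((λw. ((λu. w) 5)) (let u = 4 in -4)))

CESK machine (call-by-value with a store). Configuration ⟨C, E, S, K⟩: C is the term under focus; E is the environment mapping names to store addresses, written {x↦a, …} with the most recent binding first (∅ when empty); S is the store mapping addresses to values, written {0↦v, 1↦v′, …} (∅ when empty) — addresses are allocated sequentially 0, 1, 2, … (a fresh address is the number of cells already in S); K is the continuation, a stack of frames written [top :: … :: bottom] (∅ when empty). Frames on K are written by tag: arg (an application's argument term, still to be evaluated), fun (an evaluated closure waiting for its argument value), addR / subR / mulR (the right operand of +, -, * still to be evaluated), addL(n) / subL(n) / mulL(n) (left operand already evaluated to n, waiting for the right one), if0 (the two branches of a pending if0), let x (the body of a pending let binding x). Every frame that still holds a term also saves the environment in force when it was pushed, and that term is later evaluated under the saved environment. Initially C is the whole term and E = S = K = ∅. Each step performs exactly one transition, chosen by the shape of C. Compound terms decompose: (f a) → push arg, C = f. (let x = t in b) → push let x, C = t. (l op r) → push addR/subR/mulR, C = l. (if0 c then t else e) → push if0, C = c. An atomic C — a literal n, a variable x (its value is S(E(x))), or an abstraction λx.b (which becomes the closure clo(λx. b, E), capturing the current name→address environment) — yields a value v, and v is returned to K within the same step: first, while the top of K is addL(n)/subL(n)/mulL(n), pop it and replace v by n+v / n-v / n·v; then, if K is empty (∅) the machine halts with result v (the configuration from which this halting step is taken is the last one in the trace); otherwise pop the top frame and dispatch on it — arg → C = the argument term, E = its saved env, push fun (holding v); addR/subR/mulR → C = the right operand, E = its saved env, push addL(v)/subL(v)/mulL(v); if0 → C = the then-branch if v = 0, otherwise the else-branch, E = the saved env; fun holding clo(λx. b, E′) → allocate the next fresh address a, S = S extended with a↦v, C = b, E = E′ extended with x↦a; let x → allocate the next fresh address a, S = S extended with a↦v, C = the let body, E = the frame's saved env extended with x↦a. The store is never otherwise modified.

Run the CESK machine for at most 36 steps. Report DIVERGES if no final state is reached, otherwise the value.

Answer: -4

Derivation:
step 0: <C=(if0 ((let q = 7 in 1) + 3) then ((λq. q) (3 * -4)) else ((λw. ((λu. w) 5)) (let u = 4 in -4))), E=∅, S=∅, K=∅>
step 1: <C=((let q = 7 in 1) + 3), E=∅, S=∅, K=[if0]>
step 2: <C=(let q = 7 in 1), E=∅, S=∅, K=[addR :: if0]>
step 3: <C=7, E=∅, S=∅, K=[let q :: addR :: if0]>
step 4: <C=1, E={q↦0}, S={0↦7}, K=[addR :: if0]>
step 5: <C=3, E=∅, S={0↦7}, K=[addL(1) :: if0]>
step 6: <C=((λw. ((λu. w) 5)) (let u = 4 in -4)), E=∅, S={0↦7}, K=∅>
step 7: <C=(λw. ((λu. w) 5)), E=∅, S={0↦7}, K=[arg]>
step 8: <C=(let u = 4 in -4), E=∅, S={0↦7}, K=[fun]>
step 9: <C=4, E=∅, S={0↦7}, K=[let u :: fun]>
step 10: <C=-4, E={u↦1}, S={0↦7, 1↦4}, K=[fun]>
step 11: <C=((λu. w) 5), E={w↦2}, S={0↦7, 1↦4, 2↦-4}, K=∅>
step 12: <C=(λu. w), E={w↦2}, S={0↦7, 1↦4, 2↦-4}, K=[arg]>
step 13: <C=5, E={w↦2}, S={0↦7, 1↦4, 2↦-4}, K=[fun]>
step 14: <C=w, E={u↦3, w↦2}, S={0↦7, 1↦4, 2↦-4, 3↦5}, K=∅>
→ final value -4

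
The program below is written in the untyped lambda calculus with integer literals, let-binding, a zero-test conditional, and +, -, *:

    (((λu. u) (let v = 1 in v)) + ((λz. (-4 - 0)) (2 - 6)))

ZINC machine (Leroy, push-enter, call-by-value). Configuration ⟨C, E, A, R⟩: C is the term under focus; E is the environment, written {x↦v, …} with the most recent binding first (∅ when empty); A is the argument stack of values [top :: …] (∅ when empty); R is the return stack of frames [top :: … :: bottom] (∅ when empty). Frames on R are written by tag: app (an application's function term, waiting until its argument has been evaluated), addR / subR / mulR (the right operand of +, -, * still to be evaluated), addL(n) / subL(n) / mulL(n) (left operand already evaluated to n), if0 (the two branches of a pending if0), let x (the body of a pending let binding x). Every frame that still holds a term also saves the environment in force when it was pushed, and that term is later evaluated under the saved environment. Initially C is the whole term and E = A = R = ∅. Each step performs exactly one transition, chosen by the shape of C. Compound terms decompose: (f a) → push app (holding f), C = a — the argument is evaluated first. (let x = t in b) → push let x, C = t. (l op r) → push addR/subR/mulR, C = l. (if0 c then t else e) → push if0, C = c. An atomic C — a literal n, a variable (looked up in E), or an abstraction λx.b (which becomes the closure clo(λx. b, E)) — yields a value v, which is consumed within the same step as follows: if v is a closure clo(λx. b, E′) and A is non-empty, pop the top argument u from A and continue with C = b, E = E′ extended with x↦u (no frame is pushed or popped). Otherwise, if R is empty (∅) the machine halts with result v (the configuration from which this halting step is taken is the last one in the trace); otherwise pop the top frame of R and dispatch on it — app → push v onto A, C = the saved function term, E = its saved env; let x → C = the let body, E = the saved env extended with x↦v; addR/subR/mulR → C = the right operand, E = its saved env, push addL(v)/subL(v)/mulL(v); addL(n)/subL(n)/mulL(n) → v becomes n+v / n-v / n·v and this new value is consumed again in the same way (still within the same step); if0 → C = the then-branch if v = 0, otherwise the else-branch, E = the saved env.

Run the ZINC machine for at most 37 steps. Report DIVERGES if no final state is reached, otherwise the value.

t=0: [C=(((λu. u) (let v = 1 in v)) + ((λz. (-4 - 0)) (2 - 6))) | E=∅ | A=∅ | R=∅]
t=1: [C=((λu. u) (let v = 1 in v)) | E=∅ | A=∅ | R=[addR]]
t=2: [C=(let v = 1 in v) | E=∅ | A=∅ | R=[app :: addR]]
t=3: [C=1 | E=∅ | A=∅ | R=[let v :: app :: addR]]
t=4: [C=v | E={v↦1} | A=∅ | R=[app :: addR]]
t=5: [C=(λu. u) | E=∅ | A=[1] | R=[addR]]
t=6: [C=u | E={u↦1} | A=∅ | R=[addR]]
t=7: [C=((λz. (-4 - 0)) (2 - 6)) | E=∅ | A=∅ | R=[addL(1)]]
t=8: [C=(2 - 6) | E=∅ | A=∅ | R=[app :: addL(1)]]
t=9: [C=2 | E=∅ | A=∅ | R=[subR :: app :: addL(1)]]
t=10: [C=6 | E=∅ | A=∅ | R=[subL(2) :: app :: addL(1)]]
t=11: [C=(λz. (-4 - 0)) | E=∅ | A=[-4] | R=[addL(1)]]
t=12: [C=(-4 - 0) | E={z↦-4} | A=∅ | R=[addL(1)]]
t=13: [C=-4 | E={z↦-4} | A=∅ | R=[subR :: addL(1)]]
t=14: [C=0 | E={z↦-4} | A=∅ | R=[subL(-4) :: addL(1)]]
→ final value -3

Answer: -3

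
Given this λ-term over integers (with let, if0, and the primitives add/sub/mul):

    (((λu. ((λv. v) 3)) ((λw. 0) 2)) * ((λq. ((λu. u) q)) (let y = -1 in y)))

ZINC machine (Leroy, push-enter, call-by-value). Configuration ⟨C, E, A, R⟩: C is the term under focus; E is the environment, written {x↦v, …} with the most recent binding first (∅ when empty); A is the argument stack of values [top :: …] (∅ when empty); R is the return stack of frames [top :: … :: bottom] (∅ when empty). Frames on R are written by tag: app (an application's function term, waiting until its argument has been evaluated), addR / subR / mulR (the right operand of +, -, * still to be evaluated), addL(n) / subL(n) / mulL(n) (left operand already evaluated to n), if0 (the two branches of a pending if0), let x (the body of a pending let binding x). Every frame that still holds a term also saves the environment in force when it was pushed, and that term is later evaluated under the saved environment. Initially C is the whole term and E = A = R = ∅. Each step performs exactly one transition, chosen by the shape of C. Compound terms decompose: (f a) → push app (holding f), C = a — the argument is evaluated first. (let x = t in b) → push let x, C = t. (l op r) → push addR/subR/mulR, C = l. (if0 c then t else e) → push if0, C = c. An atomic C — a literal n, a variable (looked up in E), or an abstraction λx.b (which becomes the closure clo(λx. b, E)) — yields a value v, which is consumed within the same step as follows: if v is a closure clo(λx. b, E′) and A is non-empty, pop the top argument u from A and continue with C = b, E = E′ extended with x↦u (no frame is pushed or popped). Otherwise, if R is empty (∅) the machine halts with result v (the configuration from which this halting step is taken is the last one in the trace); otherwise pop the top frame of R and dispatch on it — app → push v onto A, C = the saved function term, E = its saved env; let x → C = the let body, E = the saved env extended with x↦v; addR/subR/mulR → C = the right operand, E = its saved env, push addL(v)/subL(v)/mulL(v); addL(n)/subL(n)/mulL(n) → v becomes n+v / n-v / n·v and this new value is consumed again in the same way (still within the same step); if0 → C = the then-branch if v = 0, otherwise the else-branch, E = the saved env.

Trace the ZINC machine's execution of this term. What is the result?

[0] ⟨C=(((λu. ((λv. v) 3)) ((λw. 0) 2)) * ((λq. ((λu. u) q)) (let y = -1 in y))); E=∅; A=∅; R=∅⟩
[1] ⟨C=((λu. ((λv. v) 3)) ((λw. 0) 2)); E=∅; A=∅; R=[mulR]⟩
[2] ⟨C=((λw. 0) 2); E=∅; A=∅; R=[app :: mulR]⟩
[3] ⟨C=2; E=∅; A=∅; R=[app :: app :: mulR]⟩
[4] ⟨C=(λw. 0); E=∅; A=[2]; R=[app :: mulR]⟩
[5] ⟨C=0; E={w↦2}; A=∅; R=[app :: mulR]⟩
[6] ⟨C=(λu. ((λv. v) 3)); E=∅; A=[0]; R=[mulR]⟩
[7] ⟨C=((λv. v) 3); E={u↦0}; A=∅; R=[mulR]⟩
[8] ⟨C=3; E={u↦0}; A=∅; R=[app :: mulR]⟩
[9] ⟨C=(λv. v); E={u↦0}; A=[3]; R=[mulR]⟩
[10] ⟨C=v; E={v↦3, u↦0}; A=∅; R=[mulR]⟩
[11] ⟨C=((λq. ((λu. u) q)) (let y = -1 in y)); E=∅; A=∅; R=[mulL(3)]⟩
[12] ⟨C=(let y = -1 in y); E=∅; A=∅; R=[app :: mulL(3)]⟩
[13] ⟨C=-1; E=∅; A=∅; R=[let y :: app :: mulL(3)]⟩
[14] ⟨C=y; E={y↦-1}; A=∅; R=[app :: mulL(3)]⟩
[15] ⟨C=(λq. ((λu. u) q)); E=∅; A=[-1]; R=[mulL(3)]⟩
[16] ⟨C=((λu. u) q); E={q↦-1}; A=∅; R=[mulL(3)]⟩
[17] ⟨C=q; E={q↦-1}; A=∅; R=[app :: mulL(3)]⟩
[18] ⟨C=(λu. u); E={q↦-1}; A=[-1]; R=[mulL(3)]⟩
[19] ⟨C=u; E={u↦-1, q↦-1}; A=∅; R=[mulL(3)]⟩
→ final value -3

Answer: -3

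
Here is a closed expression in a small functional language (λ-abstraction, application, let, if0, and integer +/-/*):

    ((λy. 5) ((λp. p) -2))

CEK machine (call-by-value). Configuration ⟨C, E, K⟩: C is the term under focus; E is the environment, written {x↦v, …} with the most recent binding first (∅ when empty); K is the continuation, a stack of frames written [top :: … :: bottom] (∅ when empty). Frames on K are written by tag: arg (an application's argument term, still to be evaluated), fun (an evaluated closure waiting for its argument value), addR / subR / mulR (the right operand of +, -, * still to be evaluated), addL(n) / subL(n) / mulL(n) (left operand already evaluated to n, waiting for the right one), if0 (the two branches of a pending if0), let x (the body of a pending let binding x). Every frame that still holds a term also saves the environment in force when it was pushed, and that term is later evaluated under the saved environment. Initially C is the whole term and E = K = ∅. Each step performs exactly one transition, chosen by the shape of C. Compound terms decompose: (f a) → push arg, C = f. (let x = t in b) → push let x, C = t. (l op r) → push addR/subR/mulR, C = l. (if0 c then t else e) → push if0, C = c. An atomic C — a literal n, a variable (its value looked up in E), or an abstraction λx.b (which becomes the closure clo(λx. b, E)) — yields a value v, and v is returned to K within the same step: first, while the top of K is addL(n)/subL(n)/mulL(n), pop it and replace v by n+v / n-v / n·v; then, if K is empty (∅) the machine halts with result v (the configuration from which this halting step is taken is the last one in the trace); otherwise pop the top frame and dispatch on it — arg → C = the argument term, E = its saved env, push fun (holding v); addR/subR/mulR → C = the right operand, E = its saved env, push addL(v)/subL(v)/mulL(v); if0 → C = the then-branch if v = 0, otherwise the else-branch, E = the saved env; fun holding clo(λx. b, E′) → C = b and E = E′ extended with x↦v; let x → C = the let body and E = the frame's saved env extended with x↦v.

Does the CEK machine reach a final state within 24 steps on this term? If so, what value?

t=0: [C=((λy. 5) ((λp. p) -2)) | E=∅ | K=∅]
t=1: [C=(λy. 5) | E=∅ | K=[arg]]
t=2: [C=((λp. p) -2) | E=∅ | K=[fun]]
t=3: [C=(λp. p) | E=∅ | K=[arg :: fun]]
t=4: [C=-2 | E=∅ | K=[fun :: fun]]
t=5: [C=p | E={p↦-2} | K=[fun]]
t=6: [C=5 | E={y↦-2} | K=∅]
→ final value 5

Answer: 5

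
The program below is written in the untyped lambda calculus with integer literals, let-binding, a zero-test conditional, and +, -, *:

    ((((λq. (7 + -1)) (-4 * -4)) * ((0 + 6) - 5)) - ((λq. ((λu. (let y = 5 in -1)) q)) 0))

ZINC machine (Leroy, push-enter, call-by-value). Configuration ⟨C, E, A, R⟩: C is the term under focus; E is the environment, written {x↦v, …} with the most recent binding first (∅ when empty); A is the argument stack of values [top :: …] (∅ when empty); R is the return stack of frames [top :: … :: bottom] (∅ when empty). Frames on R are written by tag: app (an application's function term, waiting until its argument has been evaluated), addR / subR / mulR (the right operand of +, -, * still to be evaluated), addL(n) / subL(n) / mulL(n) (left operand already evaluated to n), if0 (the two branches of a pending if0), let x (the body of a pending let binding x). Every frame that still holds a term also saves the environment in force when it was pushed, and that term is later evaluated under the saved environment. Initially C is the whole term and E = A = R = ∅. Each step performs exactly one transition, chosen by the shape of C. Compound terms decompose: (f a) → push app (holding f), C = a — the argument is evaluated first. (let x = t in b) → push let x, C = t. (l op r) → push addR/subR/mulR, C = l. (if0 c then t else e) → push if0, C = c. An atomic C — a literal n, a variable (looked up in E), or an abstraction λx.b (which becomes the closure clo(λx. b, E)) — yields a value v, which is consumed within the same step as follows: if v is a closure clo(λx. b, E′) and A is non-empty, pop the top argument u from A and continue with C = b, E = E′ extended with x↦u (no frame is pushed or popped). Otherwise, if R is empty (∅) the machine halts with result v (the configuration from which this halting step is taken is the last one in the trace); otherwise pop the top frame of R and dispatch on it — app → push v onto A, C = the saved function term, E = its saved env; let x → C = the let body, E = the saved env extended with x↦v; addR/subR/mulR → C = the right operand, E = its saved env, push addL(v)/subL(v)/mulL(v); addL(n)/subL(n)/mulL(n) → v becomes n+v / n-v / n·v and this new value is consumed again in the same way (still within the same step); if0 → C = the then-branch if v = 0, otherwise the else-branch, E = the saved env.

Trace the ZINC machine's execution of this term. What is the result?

Answer: 7

Derivation:
t=0: ⟨C=((((λq. (7 + -1)) (-4 * -4)) * ((0 + 6) - 5)) - ((λq. ((λu. (let y = 5 in -1)) q)) 0)); E=∅; A=∅; R=∅⟩
t=1: ⟨C=(((λq. (7 + -1)) (-4 * -4)) * ((0 + 6) - 5)); E=∅; A=∅; R=[subR]⟩
t=2: ⟨C=((λq. (7 + -1)) (-4 * -4)); E=∅; A=∅; R=[mulR :: subR]⟩
t=3: ⟨C=(-4 * -4); E=∅; A=∅; R=[app :: mulR :: subR]⟩
t=4: ⟨C=-4; E=∅; A=∅; R=[mulR :: app :: mulR :: subR]⟩
t=5: ⟨C=-4; E=∅; A=∅; R=[mulL(-4) :: app :: mulR :: subR]⟩
t=6: ⟨C=(λq. (7 + -1)); E=∅; A=[16]; R=[mulR :: subR]⟩
t=7: ⟨C=(7 + -1); E={q↦16}; A=∅; R=[mulR :: subR]⟩
t=8: ⟨C=7; E={q↦16}; A=∅; R=[addR :: mulR :: subR]⟩
t=9: ⟨C=-1; E={q↦16}; A=∅; R=[addL(7) :: mulR :: subR]⟩
t=10: ⟨C=((0 + 6) - 5); E=∅; A=∅; R=[mulL(6) :: subR]⟩
t=11: ⟨C=(0 + 6); E=∅; A=∅; R=[subR :: mulL(6) :: subR]⟩
t=12: ⟨C=0; E=∅; A=∅; R=[addR :: subR :: mulL(6) :: subR]⟩
t=13: ⟨C=6; E=∅; A=∅; R=[addL(0) :: subR :: mulL(6) :: subR]⟩
t=14: ⟨C=5; E=∅; A=∅; R=[subL(6) :: mulL(6) :: subR]⟩
t=15: ⟨C=((λq. ((λu. (let y = 5 in -1)) q)) 0); E=∅; A=∅; R=[subL(6)]⟩
t=16: ⟨C=0; E=∅; A=∅; R=[app :: subL(6)]⟩
t=17: ⟨C=(λq. ((λu. (let y = 5 in -1)) q)); E=∅; A=[0]; R=[subL(6)]⟩
t=18: ⟨C=((λu. (let y = 5 in -1)) q); E={q↦0}; A=∅; R=[subL(6)]⟩
t=19: ⟨C=q; E={q↦0}; A=∅; R=[app :: subL(6)]⟩
t=20: ⟨C=(λu. (let y = 5 in -1)); E={q↦0}; A=[0]; R=[subL(6)]⟩
t=21: ⟨C=(let y = 5 in -1); E={u↦0, q↦0}; A=∅; R=[subL(6)]⟩
t=22: ⟨C=5; E={u↦0, q↦0}; A=∅; R=[let y :: subL(6)]⟩
t=23: ⟨C=-1; E={y↦5, u↦0, q↦0}; A=∅; R=[subL(6)]⟩
→ final value 7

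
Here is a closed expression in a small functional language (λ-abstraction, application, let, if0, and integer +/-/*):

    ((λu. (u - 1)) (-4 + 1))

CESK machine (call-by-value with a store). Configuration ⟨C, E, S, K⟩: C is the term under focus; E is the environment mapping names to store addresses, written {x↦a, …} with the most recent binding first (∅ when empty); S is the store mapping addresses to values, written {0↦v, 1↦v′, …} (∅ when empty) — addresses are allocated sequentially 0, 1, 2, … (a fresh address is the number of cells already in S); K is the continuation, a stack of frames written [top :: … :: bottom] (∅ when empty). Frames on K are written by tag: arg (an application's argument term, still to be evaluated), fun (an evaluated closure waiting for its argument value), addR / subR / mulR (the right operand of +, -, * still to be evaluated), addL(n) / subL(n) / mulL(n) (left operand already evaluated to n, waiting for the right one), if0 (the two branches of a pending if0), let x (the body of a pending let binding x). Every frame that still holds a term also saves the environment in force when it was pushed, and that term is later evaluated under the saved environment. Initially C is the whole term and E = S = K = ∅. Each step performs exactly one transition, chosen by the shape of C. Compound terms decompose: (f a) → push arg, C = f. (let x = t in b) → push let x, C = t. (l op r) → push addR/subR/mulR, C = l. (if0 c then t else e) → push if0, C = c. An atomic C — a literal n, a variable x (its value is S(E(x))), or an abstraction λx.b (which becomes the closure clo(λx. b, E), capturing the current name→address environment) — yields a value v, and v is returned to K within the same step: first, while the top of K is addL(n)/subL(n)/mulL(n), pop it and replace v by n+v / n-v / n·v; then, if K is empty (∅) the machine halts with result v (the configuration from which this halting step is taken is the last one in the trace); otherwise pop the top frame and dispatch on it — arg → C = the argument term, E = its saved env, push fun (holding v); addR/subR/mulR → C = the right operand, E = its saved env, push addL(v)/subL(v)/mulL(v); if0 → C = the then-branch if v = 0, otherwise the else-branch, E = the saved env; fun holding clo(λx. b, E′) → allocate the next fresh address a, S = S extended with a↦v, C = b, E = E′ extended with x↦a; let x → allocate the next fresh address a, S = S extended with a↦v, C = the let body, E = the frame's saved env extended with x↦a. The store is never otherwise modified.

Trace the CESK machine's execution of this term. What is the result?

[0] [C=((λu. (u - 1)) (-4 + 1)) | E=∅ | S=∅ | K=∅]
[1] [C=(λu. (u - 1)) | E=∅ | S=∅ | K=[arg]]
[2] [C=(-4 + 1) | E=∅ | S=∅ | K=[fun]]
[3] [C=-4 | E=∅ | S=∅ | K=[addR :: fun]]
[4] [C=1 | E=∅ | S=∅ | K=[addL(-4) :: fun]]
[5] [C=(u - 1) | E={u↦0} | S={0↦-3} | K=∅]
[6] [C=u | E={u↦0} | S={0↦-3} | K=[subR]]
[7] [C=1 | E={u↦0} | S={0↦-3} | K=[subL(-3)]]
→ final value -4

Answer: -4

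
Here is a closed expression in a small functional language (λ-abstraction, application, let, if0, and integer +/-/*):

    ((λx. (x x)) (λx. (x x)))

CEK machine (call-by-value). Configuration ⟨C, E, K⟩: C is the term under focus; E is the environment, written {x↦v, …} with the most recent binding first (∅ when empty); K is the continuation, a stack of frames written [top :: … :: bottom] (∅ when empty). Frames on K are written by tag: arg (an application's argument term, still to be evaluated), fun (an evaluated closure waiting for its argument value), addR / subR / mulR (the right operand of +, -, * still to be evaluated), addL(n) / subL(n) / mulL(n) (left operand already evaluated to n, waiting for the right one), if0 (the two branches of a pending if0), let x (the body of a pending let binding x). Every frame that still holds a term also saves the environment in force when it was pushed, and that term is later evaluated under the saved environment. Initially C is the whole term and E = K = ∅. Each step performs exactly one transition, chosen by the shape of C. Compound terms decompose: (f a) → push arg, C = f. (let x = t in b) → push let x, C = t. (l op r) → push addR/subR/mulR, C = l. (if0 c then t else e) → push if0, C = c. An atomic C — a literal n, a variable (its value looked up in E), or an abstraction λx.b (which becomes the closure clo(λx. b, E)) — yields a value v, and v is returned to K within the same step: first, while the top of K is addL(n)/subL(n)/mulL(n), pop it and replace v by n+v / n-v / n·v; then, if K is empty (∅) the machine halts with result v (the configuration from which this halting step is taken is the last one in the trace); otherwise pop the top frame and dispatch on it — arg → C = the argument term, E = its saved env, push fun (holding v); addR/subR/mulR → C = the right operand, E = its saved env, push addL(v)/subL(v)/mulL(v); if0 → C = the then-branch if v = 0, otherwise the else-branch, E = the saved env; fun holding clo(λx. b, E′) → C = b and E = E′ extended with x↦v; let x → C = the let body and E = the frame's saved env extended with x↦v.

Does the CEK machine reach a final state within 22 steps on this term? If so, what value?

Answer: DIVERGES (no final state within 22 steps)

Derivation:
[0] [C=((λx. (x x)) (λx. (x x))) | E=∅ | K=∅]
[1] [C=(λx. (x x)) | E=∅ | K=[arg]]
[2] [C=(λx. (x x)) | E=∅ | K=[fun]]
[3] [C=(x x) | E={x↦clo(λx. (x x), ∅)} | K=∅]
[4] [C=x | E={x↦clo(λx. (x x), ∅)} | K=[arg]]
[5] [C=x | E={x↦clo(λx. (x x), ∅)} | K=[fun]]
… configuration repeats with period 3 (steps 3–5 recur indefinitely) …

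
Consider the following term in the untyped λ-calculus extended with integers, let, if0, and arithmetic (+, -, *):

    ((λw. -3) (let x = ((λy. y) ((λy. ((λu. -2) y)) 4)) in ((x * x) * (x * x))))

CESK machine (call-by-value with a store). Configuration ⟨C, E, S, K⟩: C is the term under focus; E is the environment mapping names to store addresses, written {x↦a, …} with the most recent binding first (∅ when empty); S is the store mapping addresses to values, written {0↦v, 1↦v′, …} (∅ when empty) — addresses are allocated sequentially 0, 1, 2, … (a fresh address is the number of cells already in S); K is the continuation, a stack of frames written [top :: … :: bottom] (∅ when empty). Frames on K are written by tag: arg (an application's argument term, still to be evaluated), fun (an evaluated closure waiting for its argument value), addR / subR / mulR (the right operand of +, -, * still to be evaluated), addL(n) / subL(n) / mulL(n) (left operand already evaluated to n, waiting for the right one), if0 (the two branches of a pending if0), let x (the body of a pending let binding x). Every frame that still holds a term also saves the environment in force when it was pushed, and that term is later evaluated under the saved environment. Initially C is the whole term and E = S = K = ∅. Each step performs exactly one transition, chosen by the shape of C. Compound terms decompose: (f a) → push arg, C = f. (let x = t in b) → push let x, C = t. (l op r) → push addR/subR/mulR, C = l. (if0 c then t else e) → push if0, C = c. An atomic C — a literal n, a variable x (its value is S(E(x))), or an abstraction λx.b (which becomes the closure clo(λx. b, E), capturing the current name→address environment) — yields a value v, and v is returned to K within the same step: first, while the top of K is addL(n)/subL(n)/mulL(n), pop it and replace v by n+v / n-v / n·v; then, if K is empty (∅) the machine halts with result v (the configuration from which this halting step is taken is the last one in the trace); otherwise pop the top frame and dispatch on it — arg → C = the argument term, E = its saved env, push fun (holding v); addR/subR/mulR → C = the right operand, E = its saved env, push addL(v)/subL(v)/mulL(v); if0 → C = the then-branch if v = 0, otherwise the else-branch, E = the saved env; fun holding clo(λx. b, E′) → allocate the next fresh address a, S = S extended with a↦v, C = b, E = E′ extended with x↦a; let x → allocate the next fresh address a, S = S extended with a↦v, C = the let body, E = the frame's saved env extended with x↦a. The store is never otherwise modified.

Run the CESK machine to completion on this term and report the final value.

[0] ⟨C=((λw. -3) (let x = ((λy. y) ((λy. ((λu. -2) y)) 4)) in ((x * x) * (x * x)))); E=∅; S=∅; K=∅⟩
[1] ⟨C=(λw. -3); E=∅; S=∅; K=[arg]⟩
[2] ⟨C=(let x = ((λy. y) ((λy. ((λu. -2) y)) 4)) in ((x * x) * (x * x))); E=∅; S=∅; K=[fun]⟩
[3] ⟨C=((λy. y) ((λy. ((λu. -2) y)) 4)); E=∅; S=∅; K=[let x :: fun]⟩
[4] ⟨C=(λy. y); E=∅; S=∅; K=[arg :: let x :: fun]⟩
[5] ⟨C=((λy. ((λu. -2) y)) 4); E=∅; S=∅; K=[fun :: let x :: fun]⟩
[6] ⟨C=(λy. ((λu. -2) y)); E=∅; S=∅; K=[arg :: fun :: let x :: fun]⟩
[7] ⟨C=4; E=∅; S=∅; K=[fun :: fun :: let x :: fun]⟩
[8] ⟨C=((λu. -2) y); E={y↦0}; S={0↦4}; K=[fun :: let x :: fun]⟩
[9] ⟨C=(λu. -2); E={y↦0}; S={0↦4}; K=[arg :: fun :: let x :: fun]⟩
[10] ⟨C=y; E={y↦0}; S={0↦4}; K=[fun :: fun :: let x :: fun]⟩
[11] ⟨C=-2; E={u↦1, y↦0}; S={0↦4, 1↦4}; K=[fun :: let x :: fun]⟩
[12] ⟨C=y; E={y↦2}; S={0↦4, 1↦4, 2↦-2}; K=[let x :: fun]⟩
[13] ⟨C=((x * x) * (x * x)); E={x↦3}; S={0↦4, 1↦4, 2↦-2, 3↦-2}; K=[fun]⟩
[14] ⟨C=(x * x); E={x↦3}; S={0↦4, 1↦4, 2↦-2, 3↦-2}; K=[mulR :: fun]⟩
[15] ⟨C=x; E={x↦3}; S={0↦4, 1↦4, 2↦-2, 3↦-2}; K=[mulR :: mulR :: fun]⟩
[16] ⟨C=x; E={x↦3}; S={0↦4, 1↦4, 2↦-2, 3↦-2}; K=[mulL(-2) :: mulR :: fun]⟩
[17] ⟨C=(x * x); E={x↦3}; S={0↦4, 1↦4, 2↦-2, 3↦-2}; K=[mulL(4) :: fun]⟩
[18] ⟨C=x; E={x↦3}; S={0↦4, 1↦4, 2↦-2, 3↦-2}; K=[mulR :: mulL(4) :: fun]⟩
[19] ⟨C=x; E={x↦3}; S={0↦4, 1↦4, 2↦-2, 3↦-2}; K=[mulL(-2) :: mulL(4) :: fun]⟩
[20] ⟨C=-3; E={w↦4}; S={0↦4, 1↦4, 2↦-2, 3↦-2, 4↦16}; K=∅⟩
→ final value -3

Answer: -3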